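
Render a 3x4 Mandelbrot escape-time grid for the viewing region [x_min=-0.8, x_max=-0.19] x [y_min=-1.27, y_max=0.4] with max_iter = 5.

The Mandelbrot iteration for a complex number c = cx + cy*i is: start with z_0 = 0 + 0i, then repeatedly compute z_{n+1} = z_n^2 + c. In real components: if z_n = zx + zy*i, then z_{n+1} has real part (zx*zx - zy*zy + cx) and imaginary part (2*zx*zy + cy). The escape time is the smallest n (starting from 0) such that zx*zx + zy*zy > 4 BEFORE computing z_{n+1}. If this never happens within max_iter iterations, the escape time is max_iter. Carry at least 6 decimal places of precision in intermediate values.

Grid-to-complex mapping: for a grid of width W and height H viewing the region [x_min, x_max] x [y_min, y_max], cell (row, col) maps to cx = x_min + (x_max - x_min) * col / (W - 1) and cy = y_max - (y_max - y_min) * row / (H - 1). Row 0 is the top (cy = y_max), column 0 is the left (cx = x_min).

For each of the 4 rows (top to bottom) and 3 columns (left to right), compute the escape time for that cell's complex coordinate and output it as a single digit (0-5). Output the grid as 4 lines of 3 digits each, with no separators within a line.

(row=0, col=0): c = -0.8000 + 0.4000i → escape time 5
(row=0, col=1): c = -0.4950 + 0.4000i → escape time 5
(row=0, col=2): c = -0.1900 + 0.4000i → escape time 5
(row=1, col=0): c = -0.8000 + -0.1567i → escape time 5
(row=1, col=1): c = -0.4950 + -0.1567i → escape time 5
(row=1, col=2): c = -0.1900 + -0.1567i → escape time 5
(row=2, col=0): c = -0.8000 + -0.7133i → escape time 4
(row=2, col=1): c = -0.4950 + -0.7133i → escape time 5
(row=2, col=2): c = -0.1900 + -0.7133i → escape time 5
(row=3, col=0): c = -0.8000 + -1.2700i → escape time 3
(row=3, col=1): c = -0.4950 + -1.2700i → escape time 3
(row=3, col=2): c = -0.1900 + -1.2700i → escape time 3

Answer: 555
555
455
333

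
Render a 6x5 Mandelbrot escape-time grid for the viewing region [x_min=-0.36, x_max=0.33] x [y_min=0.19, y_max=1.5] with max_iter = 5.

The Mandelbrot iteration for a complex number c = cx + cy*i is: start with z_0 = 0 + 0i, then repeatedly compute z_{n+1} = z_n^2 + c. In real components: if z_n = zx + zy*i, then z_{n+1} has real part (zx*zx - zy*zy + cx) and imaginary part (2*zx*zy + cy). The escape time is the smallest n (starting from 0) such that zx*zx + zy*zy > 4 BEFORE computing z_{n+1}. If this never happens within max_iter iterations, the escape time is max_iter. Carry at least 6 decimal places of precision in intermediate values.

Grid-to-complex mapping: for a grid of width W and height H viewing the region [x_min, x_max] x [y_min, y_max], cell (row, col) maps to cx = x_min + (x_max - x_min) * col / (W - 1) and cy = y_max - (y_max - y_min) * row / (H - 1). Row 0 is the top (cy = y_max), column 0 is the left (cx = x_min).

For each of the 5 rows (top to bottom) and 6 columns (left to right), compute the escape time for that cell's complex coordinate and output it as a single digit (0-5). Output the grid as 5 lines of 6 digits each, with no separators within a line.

Answer: 222222
344332
555554
555555
555555

Derivation:
(row=0, col=0): c = -0.3600 + 1.5000i → escape time 2
(row=0, col=1): c = -0.2220 + 1.5000i → escape time 2
(row=0, col=2): c = -0.0840 + 1.5000i → escape time 2
(row=0, col=3): c = 0.0540 + 1.5000i → escape time 2
(row=0, col=4): c = 0.1920 + 1.5000i → escape time 2
(row=0, col=5): c = 0.3300 + 1.5000i → escape time 2
(row=1, col=0): c = -0.3600 + 1.1725i → escape time 3
(row=1, col=1): c = -0.2220 + 1.1725i → escape time 4
(row=1, col=2): c = -0.0840 + 1.1725i → escape time 4
(row=1, col=3): c = 0.0540 + 1.1725i → escape time 3
(row=1, col=4): c = 0.1920 + 1.1725i → escape time 3
(row=1, col=5): c = 0.3300 + 1.1725i → escape time 2
(row=2, col=0): c = -0.3600 + 0.8450i → escape time 5
(row=2, col=1): c = -0.2220 + 0.8450i → escape time 5
(row=2, col=2): c = -0.0840 + 0.8450i → escape time 5
(row=2, col=3): c = 0.0540 + 0.8450i → escape time 5
(row=2, col=4): c = 0.1920 + 0.8450i → escape time 5
(row=2, col=5): c = 0.3300 + 0.8450i → escape time 4
(row=3, col=0): c = -0.3600 + 0.5175i → escape time 5
(row=3, col=1): c = -0.2220 + 0.5175i → escape time 5
(row=3, col=2): c = -0.0840 + 0.5175i → escape time 5
(row=3, col=3): c = 0.0540 + 0.5175i → escape time 5
(row=3, col=4): c = 0.1920 + 0.5175i → escape time 5
(row=3, col=5): c = 0.3300 + 0.5175i → escape time 5
(row=4, col=0): c = -0.3600 + 0.1900i → escape time 5
(row=4, col=1): c = -0.2220 + 0.1900i → escape time 5
(row=4, col=2): c = -0.0840 + 0.1900i → escape time 5
(row=4, col=3): c = 0.0540 + 0.1900i → escape time 5
(row=4, col=4): c = 0.1920 + 0.1900i → escape time 5
(row=4, col=5): c = 0.3300 + 0.1900i → escape time 5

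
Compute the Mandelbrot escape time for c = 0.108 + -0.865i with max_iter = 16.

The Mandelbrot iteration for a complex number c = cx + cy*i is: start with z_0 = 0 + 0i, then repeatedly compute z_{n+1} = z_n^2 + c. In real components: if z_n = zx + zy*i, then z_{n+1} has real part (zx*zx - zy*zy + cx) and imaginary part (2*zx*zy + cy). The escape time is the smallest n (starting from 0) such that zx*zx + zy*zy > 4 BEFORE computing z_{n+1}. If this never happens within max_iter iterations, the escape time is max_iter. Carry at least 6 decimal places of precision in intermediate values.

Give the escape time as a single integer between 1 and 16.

Answer: 5

Derivation:
z_0 = 0 + 0i, c = 0.1080 + -0.8650i
Iter 1: z = 0.1080 + -0.8650i, |z|^2 = 0.7599
Iter 2: z = -0.6286 + -1.0518i, |z|^2 = 1.5015
Iter 3: z = -0.6033 + 0.4573i, |z|^2 = 0.5731
Iter 4: z = 0.2628 + -1.4167i, |z|^2 = 2.0763
Iter 5: z = -1.8301 + -1.6097i, |z|^2 = 5.9405
Escaped at iteration 5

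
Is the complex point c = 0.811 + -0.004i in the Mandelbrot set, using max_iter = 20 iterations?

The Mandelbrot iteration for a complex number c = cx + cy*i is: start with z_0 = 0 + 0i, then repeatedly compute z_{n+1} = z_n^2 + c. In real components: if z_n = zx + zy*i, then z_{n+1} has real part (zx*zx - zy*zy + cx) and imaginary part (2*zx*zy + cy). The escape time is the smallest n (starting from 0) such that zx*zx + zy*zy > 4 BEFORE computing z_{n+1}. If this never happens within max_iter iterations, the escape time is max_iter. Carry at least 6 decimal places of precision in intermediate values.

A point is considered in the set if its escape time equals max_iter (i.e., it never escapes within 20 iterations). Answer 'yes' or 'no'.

Answer: no

Derivation:
z_0 = 0 + 0i, c = 0.8110 + -0.0040i
Iter 1: z = 0.8110 + -0.0040i, |z|^2 = 0.6577
Iter 2: z = 1.4687 + -0.0105i, |z|^2 = 2.1572
Iter 3: z = 2.9680 + -0.0348i, |z|^2 = 8.8101
Escaped at iteration 3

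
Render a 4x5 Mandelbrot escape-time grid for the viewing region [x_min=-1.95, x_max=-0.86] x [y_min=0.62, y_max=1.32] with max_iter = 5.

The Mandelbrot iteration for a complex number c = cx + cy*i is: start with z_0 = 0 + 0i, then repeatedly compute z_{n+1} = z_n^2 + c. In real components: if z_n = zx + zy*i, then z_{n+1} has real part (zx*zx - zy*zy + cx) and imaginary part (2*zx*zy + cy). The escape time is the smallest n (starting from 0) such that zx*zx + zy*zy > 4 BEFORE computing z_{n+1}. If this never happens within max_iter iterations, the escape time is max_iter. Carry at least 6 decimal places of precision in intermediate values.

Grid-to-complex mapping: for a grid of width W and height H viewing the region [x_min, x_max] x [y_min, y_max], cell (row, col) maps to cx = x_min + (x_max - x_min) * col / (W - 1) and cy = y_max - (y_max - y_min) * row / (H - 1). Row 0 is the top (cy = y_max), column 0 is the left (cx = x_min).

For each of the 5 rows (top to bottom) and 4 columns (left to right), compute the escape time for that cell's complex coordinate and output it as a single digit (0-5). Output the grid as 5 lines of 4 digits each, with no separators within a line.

Answer: 1122
1233
1233
1334
1335

Derivation:
(row=0, col=0): c = -1.9500 + 1.3200i → escape time 1
(row=0, col=1): c = -1.5867 + 1.3200i → escape time 1
(row=0, col=2): c = -1.2233 + 1.3200i → escape time 2
(row=0, col=3): c = -0.8600 + 1.3200i → escape time 2
(row=1, col=0): c = -1.9500 + 1.1450i → escape time 1
(row=1, col=1): c = -1.5867 + 1.1450i → escape time 2
(row=1, col=2): c = -1.2233 + 1.1450i → escape time 3
(row=1, col=3): c = -0.8600 + 1.1450i → escape time 3
(row=2, col=0): c = -1.9500 + 0.9700i → escape time 1
(row=2, col=1): c = -1.5867 + 0.9700i → escape time 2
(row=2, col=2): c = -1.2233 + 0.9700i → escape time 3
(row=2, col=3): c = -0.8600 + 0.9700i → escape time 3
(row=3, col=0): c = -1.9500 + 0.7950i → escape time 1
(row=3, col=1): c = -1.5867 + 0.7950i → escape time 3
(row=3, col=2): c = -1.2233 + 0.7950i → escape time 3
(row=3, col=3): c = -0.8600 + 0.7950i → escape time 4
(row=4, col=0): c = -1.9500 + 0.6200i → escape time 1
(row=4, col=1): c = -1.5867 + 0.6200i → escape time 3
(row=4, col=2): c = -1.2233 + 0.6200i → escape time 3
(row=4, col=3): c = -0.8600 + 0.6200i → escape time 5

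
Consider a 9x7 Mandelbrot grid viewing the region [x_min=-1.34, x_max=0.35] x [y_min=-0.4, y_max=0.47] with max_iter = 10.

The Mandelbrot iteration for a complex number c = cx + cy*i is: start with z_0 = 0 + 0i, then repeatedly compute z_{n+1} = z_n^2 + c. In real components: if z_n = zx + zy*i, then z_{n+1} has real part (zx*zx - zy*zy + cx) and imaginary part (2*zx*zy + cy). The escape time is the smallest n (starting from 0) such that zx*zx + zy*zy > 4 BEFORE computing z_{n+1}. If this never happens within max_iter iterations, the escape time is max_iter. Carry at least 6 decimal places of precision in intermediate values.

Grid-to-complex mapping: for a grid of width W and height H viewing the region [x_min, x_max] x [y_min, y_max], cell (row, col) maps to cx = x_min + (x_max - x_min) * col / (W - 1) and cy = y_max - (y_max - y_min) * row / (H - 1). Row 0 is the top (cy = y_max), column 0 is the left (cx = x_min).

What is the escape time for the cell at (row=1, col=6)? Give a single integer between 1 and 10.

z_0 = 0 + 0i, c = -0.0725 + 0.3250i
Iter 1: z = -0.0725 + 0.3250i, |z|^2 = 0.1109
Iter 2: z = -0.1729 + 0.2779i, |z|^2 = 0.1071
Iter 3: z = -0.1198 + 0.2289i, |z|^2 = 0.0668
Iter 4: z = -0.1105 + 0.2701i, |z|^2 = 0.0852
Iter 5: z = -0.1333 + 0.2653i, |z|^2 = 0.0881
Iter 6: z = -0.1251 + 0.2543i, |z|^2 = 0.0803
Iter 7: z = -0.1215 + 0.2614i, |z|^2 = 0.0831
Iter 8: z = -0.1260 + 0.2615i, |z|^2 = 0.0843
Iter 9: z = -0.1250 + 0.2591i, |z|^2 = 0.0827

Answer: 10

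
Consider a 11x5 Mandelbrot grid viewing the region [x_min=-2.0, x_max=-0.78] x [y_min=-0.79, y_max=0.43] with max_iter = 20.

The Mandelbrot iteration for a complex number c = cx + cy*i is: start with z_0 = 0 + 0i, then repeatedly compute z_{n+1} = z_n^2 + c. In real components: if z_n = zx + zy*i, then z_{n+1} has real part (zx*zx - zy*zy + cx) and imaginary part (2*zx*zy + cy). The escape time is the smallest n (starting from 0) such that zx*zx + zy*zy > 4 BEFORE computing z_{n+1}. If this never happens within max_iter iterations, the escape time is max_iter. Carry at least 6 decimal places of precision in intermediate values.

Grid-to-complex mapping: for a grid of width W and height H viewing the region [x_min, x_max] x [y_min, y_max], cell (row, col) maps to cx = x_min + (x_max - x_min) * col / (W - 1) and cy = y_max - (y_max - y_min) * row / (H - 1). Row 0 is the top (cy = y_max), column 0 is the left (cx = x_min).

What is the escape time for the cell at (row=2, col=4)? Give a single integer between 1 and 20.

Answer: 5

Derivation:
z_0 = 0 + 0i, c = -1.5120 + -0.1800i
Iter 1: z = -1.5120 + -0.1800i, |z|^2 = 2.3185
Iter 2: z = 0.7417 + 0.3643i, |z|^2 = 0.6829
Iter 3: z = -1.0945 + 0.3605i, |z|^2 = 1.3280
Iter 4: z = -0.4439 + -0.9691i, |z|^2 = 1.1362
Iter 5: z = -2.2541 + 0.6804i, |z|^2 = 5.5438
Escaped at iteration 5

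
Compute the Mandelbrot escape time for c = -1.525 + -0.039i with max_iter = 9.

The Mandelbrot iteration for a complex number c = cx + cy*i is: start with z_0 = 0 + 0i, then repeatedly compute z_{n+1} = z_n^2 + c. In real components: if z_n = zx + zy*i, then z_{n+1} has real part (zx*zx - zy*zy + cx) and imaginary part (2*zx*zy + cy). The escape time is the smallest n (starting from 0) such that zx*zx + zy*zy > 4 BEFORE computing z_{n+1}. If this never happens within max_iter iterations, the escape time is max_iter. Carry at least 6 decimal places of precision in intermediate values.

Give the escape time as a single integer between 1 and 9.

z_0 = 0 + 0i, c = -1.5250 + -0.0390i
Iter 1: z = -1.5250 + -0.0390i, |z|^2 = 2.3271
Iter 2: z = 0.7991 + 0.0799i, |z|^2 = 0.6450
Iter 3: z = -0.8928 + 0.0888i, |z|^2 = 0.8050
Iter 4: z = -0.7357 + -0.1975i, |z|^2 = 0.5803
Iter 5: z = -1.0227 + 0.2517i, |z|^2 = 1.1092
Iter 6: z = -0.5424 + -0.5537i, |z|^2 = 0.6008
Iter 7: z = -1.5374 + 0.5617i, |z|^2 = 2.6791
Iter 8: z = 0.5231 + -1.7662i, |z|^2 = 3.3929

Answer: 9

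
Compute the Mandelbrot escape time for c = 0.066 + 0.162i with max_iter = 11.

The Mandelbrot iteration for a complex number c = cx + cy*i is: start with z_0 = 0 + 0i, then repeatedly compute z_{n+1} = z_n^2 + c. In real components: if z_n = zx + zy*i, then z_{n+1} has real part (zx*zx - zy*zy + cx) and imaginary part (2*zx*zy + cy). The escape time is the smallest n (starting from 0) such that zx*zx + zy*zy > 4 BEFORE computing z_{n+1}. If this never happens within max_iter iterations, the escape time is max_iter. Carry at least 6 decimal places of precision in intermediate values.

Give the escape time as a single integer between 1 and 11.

z_0 = 0 + 0i, c = 0.0660 + 0.1620i
Iter 1: z = 0.0660 + 0.1620i, |z|^2 = 0.0306
Iter 2: z = 0.0441 + 0.1834i, |z|^2 = 0.0356
Iter 3: z = 0.0343 + 0.1782i, |z|^2 = 0.0329
Iter 4: z = 0.0354 + 0.1742i, |z|^2 = 0.0316
Iter 5: z = 0.0369 + 0.1743i, |z|^2 = 0.0318
Iter 6: z = 0.0370 + 0.1749i, |z|^2 = 0.0319
Iter 7: z = 0.0368 + 0.1749i, |z|^2 = 0.0320
Iter 8: z = 0.0368 + 0.1749i, |z|^2 = 0.0319
Iter 9: z = 0.0368 + 0.1749i, |z|^2 = 0.0319
Iter 10: z = 0.0368 + 0.1749i, |z|^2 = 0.0319

Answer: 11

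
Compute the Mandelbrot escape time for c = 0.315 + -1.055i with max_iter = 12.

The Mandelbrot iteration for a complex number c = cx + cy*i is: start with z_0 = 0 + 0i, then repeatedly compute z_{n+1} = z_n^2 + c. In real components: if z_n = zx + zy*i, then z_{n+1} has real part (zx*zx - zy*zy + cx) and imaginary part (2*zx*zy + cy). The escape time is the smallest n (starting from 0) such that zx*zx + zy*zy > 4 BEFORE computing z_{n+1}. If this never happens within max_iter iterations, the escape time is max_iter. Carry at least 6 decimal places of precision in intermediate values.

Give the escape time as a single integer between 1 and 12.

Answer: 3

Derivation:
z_0 = 0 + 0i, c = 0.3150 + -1.0550i
Iter 1: z = 0.3150 + -1.0550i, |z|^2 = 1.2123
Iter 2: z = -0.6988 + -1.7196i, |z|^2 = 3.4455
Iter 3: z = -2.1539 + 1.3484i, |z|^2 = 6.4573
Escaped at iteration 3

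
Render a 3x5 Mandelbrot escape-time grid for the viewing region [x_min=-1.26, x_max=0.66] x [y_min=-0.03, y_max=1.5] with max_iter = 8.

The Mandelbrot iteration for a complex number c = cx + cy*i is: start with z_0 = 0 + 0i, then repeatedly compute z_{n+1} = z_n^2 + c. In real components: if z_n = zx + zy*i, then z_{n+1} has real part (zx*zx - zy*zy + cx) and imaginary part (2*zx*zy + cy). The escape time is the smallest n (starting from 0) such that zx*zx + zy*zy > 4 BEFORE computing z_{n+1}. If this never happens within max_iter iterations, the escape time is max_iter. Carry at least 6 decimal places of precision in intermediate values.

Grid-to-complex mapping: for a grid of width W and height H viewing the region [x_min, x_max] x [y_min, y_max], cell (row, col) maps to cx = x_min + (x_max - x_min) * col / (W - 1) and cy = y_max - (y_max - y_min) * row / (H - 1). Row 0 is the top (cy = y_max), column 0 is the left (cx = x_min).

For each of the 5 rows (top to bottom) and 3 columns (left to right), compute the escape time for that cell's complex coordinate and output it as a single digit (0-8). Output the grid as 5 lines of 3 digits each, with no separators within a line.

Answer: 222
342
383
883
884

Derivation:
(row=0, col=0): c = -1.2600 + 1.5000i → escape time 2
(row=0, col=1): c = -0.3000 + 1.5000i → escape time 2
(row=0, col=2): c = 0.6600 + 1.5000i → escape time 2
(row=1, col=0): c = -1.2600 + 1.1175i → escape time 3
(row=1, col=1): c = -0.3000 + 1.1175i → escape time 4
(row=1, col=2): c = 0.6600 + 1.1175i → escape time 2
(row=2, col=0): c = -1.2600 + 0.7350i → escape time 3
(row=2, col=1): c = -0.3000 + 0.7350i → escape time 8
(row=2, col=2): c = 0.6600 + 0.7350i → escape time 3
(row=3, col=0): c = -1.2600 + 0.3525i → escape time 8
(row=3, col=1): c = -0.3000 + 0.3525i → escape time 8
(row=3, col=2): c = 0.6600 + 0.3525i → escape time 3
(row=4, col=0): c = -1.2600 + -0.0300i → escape time 8
(row=4, col=1): c = -0.3000 + -0.0300i → escape time 8
(row=4, col=2): c = 0.6600 + -0.0300i → escape time 4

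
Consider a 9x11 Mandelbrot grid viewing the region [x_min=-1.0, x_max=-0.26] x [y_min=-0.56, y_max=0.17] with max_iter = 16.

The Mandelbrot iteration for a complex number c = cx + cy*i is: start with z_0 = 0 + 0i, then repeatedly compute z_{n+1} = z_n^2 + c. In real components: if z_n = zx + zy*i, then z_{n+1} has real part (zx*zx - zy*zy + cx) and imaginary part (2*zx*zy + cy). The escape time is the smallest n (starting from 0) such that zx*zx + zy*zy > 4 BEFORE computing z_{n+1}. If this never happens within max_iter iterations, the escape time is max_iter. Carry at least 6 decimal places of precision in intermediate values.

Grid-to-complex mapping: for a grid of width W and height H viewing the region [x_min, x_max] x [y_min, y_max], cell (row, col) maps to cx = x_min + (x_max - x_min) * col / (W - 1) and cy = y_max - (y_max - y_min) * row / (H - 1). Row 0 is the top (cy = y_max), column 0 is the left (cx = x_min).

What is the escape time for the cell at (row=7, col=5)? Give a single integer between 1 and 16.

z_0 = 0 + 0i, c = -0.5375 + -0.3410i
Iter 1: z = -0.5375 + -0.3410i, |z|^2 = 0.4052
Iter 2: z = -0.3649 + 0.0256i, |z|^2 = 0.1338
Iter 3: z = -0.4050 + -0.3597i, |z|^2 = 0.2934
Iter 4: z = -0.5028 + -0.0497i, |z|^2 = 0.2553
Iter 5: z = -0.2871 + -0.2911i, |z|^2 = 0.1672
Iter 6: z = -0.5398 + -0.1738i, |z|^2 = 0.3216
Iter 7: z = -0.2764 + -0.1533i, |z|^2 = 0.0999
Iter 8: z = -0.4846 + -0.2562i, |z|^2 = 0.3005
Iter 9: z = -0.3683 + -0.0926i, |z|^2 = 0.1442
Iter 10: z = -0.4104 + -0.2728i, |z|^2 = 0.2429
Iter 11: z = -0.4434 + -0.1171i, |z|^2 = 0.2104
Iter 12: z = -0.3546 + -0.2372i, |z|^2 = 0.1820
Iter 13: z = -0.4680 + -0.1728i, |z|^2 = 0.2489
Iter 14: z = -0.3483 + -0.1792i, |z|^2 = 0.1535
Iter 15: z = -0.4483 + -0.2161i, |z|^2 = 0.2477

Answer: 16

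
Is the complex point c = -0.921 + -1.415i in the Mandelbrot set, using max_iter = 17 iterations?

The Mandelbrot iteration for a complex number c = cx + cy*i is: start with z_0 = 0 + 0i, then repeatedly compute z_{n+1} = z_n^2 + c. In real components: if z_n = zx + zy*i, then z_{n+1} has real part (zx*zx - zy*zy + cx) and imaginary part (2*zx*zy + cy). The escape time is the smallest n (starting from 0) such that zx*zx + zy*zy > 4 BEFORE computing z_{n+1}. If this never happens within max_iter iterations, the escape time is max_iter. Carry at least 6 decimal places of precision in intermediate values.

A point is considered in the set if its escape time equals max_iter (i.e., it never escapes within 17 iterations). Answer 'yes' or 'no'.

Answer: no

Derivation:
z_0 = 0 + 0i, c = -0.9210 + -1.4150i
Iter 1: z = -0.9210 + -1.4150i, |z|^2 = 2.8505
Iter 2: z = -2.0750 + 1.1914i, |z|^2 = 5.7251
Escaped at iteration 2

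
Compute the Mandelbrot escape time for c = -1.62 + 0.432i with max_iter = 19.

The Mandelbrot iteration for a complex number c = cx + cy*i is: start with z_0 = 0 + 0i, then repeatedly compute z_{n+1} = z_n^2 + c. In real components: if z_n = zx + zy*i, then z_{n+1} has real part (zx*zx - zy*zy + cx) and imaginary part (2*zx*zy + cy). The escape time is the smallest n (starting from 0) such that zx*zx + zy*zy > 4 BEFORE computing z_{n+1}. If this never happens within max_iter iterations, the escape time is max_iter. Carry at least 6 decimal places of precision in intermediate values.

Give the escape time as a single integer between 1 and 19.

Answer: 3

Derivation:
z_0 = 0 + 0i, c = -1.6200 + 0.4320i
Iter 1: z = -1.6200 + 0.4320i, |z|^2 = 2.8110
Iter 2: z = 0.8178 + -0.9677i, |z|^2 = 1.6052
Iter 3: z = -1.8876 + -1.1507i, |z|^2 = 4.8873
Escaped at iteration 3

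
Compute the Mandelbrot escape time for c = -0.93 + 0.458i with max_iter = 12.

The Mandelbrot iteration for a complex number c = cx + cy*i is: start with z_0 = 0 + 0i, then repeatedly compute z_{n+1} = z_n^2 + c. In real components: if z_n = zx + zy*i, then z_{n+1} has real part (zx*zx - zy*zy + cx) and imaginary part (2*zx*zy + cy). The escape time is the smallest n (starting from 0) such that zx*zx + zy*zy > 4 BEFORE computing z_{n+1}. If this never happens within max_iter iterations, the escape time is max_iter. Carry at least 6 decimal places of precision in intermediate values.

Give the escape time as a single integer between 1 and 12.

z_0 = 0 + 0i, c = -0.9300 + 0.4580i
Iter 1: z = -0.9300 + 0.4580i, |z|^2 = 1.0747
Iter 2: z = -0.2749 + -0.3939i, |z|^2 = 0.2307
Iter 3: z = -1.0096 + 0.6745i, |z|^2 = 1.4743
Iter 4: z = -0.3657 + -0.9040i, |z|^2 = 0.9509
Iter 5: z = -1.6135 + 1.1192i, |z|^2 = 3.8559
Iter 6: z = 0.4206 + -3.1536i, |z|^2 = 10.1219
Escaped at iteration 6

Answer: 6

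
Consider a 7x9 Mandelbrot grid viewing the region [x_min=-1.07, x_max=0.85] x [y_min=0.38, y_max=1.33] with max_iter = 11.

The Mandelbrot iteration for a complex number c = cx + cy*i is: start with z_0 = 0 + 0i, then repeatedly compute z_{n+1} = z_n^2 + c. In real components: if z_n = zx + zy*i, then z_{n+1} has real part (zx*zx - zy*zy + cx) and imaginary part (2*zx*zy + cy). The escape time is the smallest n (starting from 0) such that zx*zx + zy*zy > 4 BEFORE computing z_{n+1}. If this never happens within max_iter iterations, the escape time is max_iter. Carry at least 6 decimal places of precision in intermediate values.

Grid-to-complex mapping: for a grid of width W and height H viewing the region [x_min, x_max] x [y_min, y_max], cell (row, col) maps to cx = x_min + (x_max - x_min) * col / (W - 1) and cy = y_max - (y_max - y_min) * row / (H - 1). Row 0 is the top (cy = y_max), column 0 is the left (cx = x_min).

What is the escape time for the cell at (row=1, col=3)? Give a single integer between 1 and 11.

z_0 = 0 + 0i, c = -0.1100 + 1.2113i
Iter 1: z = -0.1100 + 1.2113i, |z|^2 = 1.4792
Iter 2: z = -1.5650 + 0.9448i, |z|^2 = 3.3419
Iter 3: z = 1.4467 + -1.7459i, |z|^2 = 5.1413
Escaped at iteration 3

Answer: 3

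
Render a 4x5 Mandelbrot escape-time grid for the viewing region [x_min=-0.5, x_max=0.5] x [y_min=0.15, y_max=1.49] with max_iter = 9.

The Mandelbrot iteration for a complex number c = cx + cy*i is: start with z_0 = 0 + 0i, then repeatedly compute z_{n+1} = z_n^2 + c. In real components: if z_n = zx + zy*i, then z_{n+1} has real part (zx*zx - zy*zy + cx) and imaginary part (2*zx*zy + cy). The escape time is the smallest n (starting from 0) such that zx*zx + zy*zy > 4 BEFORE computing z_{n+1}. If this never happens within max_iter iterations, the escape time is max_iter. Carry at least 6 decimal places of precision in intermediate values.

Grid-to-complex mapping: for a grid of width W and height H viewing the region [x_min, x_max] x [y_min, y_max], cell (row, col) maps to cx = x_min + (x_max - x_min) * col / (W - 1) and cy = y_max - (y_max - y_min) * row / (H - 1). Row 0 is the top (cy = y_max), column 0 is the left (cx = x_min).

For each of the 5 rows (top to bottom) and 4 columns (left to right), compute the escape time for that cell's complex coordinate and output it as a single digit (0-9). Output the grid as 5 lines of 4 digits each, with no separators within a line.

Answer: 2222
3432
5953
9995
9995

Derivation:
(row=0, col=0): c = -0.5000 + 1.4900i → escape time 2
(row=0, col=1): c = -0.1667 + 1.4900i → escape time 2
(row=0, col=2): c = 0.1667 + 1.4900i → escape time 2
(row=0, col=3): c = 0.5000 + 1.4900i → escape time 2
(row=1, col=0): c = -0.5000 + 1.1550i → escape time 3
(row=1, col=1): c = -0.1667 + 1.1550i → escape time 4
(row=1, col=2): c = 0.1667 + 1.1550i → escape time 3
(row=1, col=3): c = 0.5000 + 1.1550i → escape time 2
(row=2, col=0): c = -0.5000 + 0.8200i → escape time 5
(row=2, col=1): c = -0.1667 + 0.8200i → escape time 9
(row=2, col=2): c = 0.1667 + 0.8200i → escape time 5
(row=2, col=3): c = 0.5000 + 0.8200i → escape time 3
(row=3, col=0): c = -0.5000 + 0.4850i → escape time 9
(row=3, col=1): c = -0.1667 + 0.4850i → escape time 9
(row=3, col=2): c = 0.1667 + 0.4850i → escape time 9
(row=3, col=3): c = 0.5000 + 0.4850i → escape time 5
(row=4, col=0): c = -0.5000 + 0.1500i → escape time 9
(row=4, col=1): c = -0.1667 + 0.1500i → escape time 9
(row=4, col=2): c = 0.1667 + 0.1500i → escape time 9
(row=4, col=3): c = 0.5000 + 0.1500i → escape time 5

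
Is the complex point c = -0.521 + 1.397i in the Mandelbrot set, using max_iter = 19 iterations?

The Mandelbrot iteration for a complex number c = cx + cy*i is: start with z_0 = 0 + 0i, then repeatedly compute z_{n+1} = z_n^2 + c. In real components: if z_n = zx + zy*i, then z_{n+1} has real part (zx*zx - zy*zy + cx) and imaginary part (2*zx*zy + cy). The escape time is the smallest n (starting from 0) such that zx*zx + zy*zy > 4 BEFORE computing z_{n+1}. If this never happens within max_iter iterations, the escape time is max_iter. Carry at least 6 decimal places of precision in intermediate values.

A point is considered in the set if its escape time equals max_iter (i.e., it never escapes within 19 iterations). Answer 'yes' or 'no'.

z_0 = 0 + 0i, c = -0.5210 + 1.3970i
Iter 1: z = -0.5210 + 1.3970i, |z|^2 = 2.2231
Iter 2: z = -2.2012 + -0.0587i, |z|^2 = 4.8486
Escaped at iteration 2

Answer: no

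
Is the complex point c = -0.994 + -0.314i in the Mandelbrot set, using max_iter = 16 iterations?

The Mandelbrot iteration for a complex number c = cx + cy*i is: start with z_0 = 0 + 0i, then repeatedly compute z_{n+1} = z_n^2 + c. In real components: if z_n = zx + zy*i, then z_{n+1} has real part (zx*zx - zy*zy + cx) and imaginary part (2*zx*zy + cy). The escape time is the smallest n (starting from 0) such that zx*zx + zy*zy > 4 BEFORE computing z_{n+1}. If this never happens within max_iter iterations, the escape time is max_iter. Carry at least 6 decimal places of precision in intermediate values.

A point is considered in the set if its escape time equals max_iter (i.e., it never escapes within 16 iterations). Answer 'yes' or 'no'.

z_0 = 0 + 0i, c = -0.9940 + -0.3140i
Iter 1: z = -0.9940 + -0.3140i, |z|^2 = 1.0866
Iter 2: z = -0.1046 + 0.3102i, |z|^2 = 0.1072
Iter 3: z = -1.0793 + -0.3789i, |z|^2 = 1.3085
Iter 4: z = 0.0274 + 0.5038i, |z|^2 = 0.2546
Iter 5: z = -1.2471 + -0.2864i, |z|^2 = 1.6373
Iter 6: z = 0.4793 + 0.4004i, |z|^2 = 0.3900
Iter 7: z = -0.9246 + 0.0698i, |z|^2 = 0.8598
Iter 8: z = -0.1439 + -0.4431i, |z|^2 = 0.2170
Iter 9: z = -1.1696 + -0.1865i, |z|^2 = 1.4027
Iter 10: z = 0.3392 + 0.1222i, |z|^2 = 0.1300
Iter 11: z = -0.8939 + -0.2311i, |z|^2 = 0.8524
Iter 12: z = -0.2484 + 0.0992i, |z|^2 = 0.0715
Iter 13: z = -0.9421 + -0.3633i, |z|^2 = 1.0196
Iter 14: z = -0.2384 + 0.3705i, |z|^2 = 0.1941
Iter 15: z = -1.0745 + -0.4906i, |z|^2 = 1.3951
Did not escape in 16 iterations → in set

Answer: yes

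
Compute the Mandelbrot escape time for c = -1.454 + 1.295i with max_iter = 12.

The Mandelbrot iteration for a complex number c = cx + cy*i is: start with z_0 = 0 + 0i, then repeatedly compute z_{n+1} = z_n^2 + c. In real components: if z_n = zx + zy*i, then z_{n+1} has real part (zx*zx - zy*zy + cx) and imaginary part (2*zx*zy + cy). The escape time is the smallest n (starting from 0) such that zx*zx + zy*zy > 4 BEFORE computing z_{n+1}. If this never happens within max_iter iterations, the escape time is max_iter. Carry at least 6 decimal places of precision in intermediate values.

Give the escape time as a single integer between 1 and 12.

Answer: 2

Derivation:
z_0 = 0 + 0i, c = -1.4540 + 1.2950i
Iter 1: z = -1.4540 + 1.2950i, |z|^2 = 3.7911
Iter 2: z = -1.0169 + -2.4709i, |z|^2 = 7.1393
Escaped at iteration 2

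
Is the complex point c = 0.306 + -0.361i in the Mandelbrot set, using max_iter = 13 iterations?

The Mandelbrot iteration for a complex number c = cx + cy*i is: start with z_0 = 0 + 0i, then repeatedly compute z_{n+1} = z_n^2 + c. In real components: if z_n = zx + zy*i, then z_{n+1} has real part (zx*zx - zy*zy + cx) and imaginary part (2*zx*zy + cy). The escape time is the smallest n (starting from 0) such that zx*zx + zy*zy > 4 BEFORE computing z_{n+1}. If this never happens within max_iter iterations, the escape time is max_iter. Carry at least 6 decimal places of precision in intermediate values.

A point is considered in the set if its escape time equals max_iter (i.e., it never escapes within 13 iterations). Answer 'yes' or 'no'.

Answer: yes

Derivation:
z_0 = 0 + 0i, c = 0.3060 + -0.3610i
Iter 1: z = 0.3060 + -0.3610i, |z|^2 = 0.2240
Iter 2: z = 0.2693 + -0.5819i, |z|^2 = 0.4112
Iter 3: z = 0.0399 + -0.6744i, |z|^2 = 0.4565
Iter 4: z = -0.1473 + -0.4148i, |z|^2 = 0.1938
Iter 5: z = 0.1556 + -0.2388i, |z|^2 = 0.0813
Iter 6: z = 0.2732 + -0.4353i, |z|^2 = 0.2641
Iter 7: z = 0.1911 + -0.5989i, |z|^2 = 0.3952
Iter 8: z = -0.0161 + -0.5899i, |z|^2 = 0.3482
Iter 9: z = -0.0417 + -0.3420i, |z|^2 = 0.1187
Iter 10: z = 0.1908 + -0.3325i, |z|^2 = 0.1469
Iter 11: z = 0.2319 + -0.4879i, |z|^2 = 0.2918
Iter 12: z = 0.1218 + -0.5872i, |z|^2 = 0.3597
Did not escape in 13 iterations → in set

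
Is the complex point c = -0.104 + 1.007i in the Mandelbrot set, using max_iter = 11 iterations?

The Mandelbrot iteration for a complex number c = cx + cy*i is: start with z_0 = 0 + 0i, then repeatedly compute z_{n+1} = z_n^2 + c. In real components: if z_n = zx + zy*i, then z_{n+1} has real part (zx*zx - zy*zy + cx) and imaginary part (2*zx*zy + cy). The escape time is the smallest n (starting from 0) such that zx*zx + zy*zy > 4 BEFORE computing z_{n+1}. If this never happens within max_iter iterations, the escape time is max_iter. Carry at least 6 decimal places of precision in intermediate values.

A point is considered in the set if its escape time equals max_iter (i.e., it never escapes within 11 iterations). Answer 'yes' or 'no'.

Answer: no

Derivation:
z_0 = 0 + 0i, c = -0.1040 + 1.0070i
Iter 1: z = -0.1040 + 1.0070i, |z|^2 = 1.0249
Iter 2: z = -1.1072 + 0.7975i, |z|^2 = 1.8620
Iter 3: z = 0.4859 + -0.7591i, |z|^2 = 0.8124
Iter 4: z = -0.4442 + 0.2693i, |z|^2 = 0.2698
Iter 5: z = 0.0208 + 0.7678i, |z|^2 = 0.5899
Iter 6: z = -0.6930 + 1.0389i, |z|^2 = 1.5597
Iter 7: z = -0.7031 + -0.4330i, |z|^2 = 0.6818
Iter 8: z = 0.2028 + 1.6159i, |z|^2 = 2.6522
Iter 9: z = -2.6740 + 1.6625i, |z|^2 = 9.9140
Escaped at iteration 9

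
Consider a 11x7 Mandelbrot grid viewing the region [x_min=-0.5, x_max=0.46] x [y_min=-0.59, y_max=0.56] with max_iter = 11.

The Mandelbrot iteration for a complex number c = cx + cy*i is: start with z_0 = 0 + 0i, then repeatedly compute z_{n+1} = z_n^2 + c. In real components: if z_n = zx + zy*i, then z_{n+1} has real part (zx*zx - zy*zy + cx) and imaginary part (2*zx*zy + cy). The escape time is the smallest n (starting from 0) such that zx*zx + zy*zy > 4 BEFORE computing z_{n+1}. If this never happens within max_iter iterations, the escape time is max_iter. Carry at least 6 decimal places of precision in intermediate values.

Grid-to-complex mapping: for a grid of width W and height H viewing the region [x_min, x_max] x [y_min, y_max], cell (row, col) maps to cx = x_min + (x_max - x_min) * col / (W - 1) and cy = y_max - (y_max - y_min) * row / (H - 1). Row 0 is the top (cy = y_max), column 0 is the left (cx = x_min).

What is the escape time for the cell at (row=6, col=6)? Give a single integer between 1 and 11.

z_0 = 0 + 0i, c = 0.0760 + -0.5900i
Iter 1: z = 0.0760 + -0.5900i, |z|^2 = 0.3539
Iter 2: z = -0.2663 + -0.6797i, |z|^2 = 0.5329
Iter 3: z = -0.3150 + -0.2280i, |z|^2 = 0.1512
Iter 4: z = 0.1233 + -0.4464i, |z|^2 = 0.2144
Iter 5: z = -0.1080 + -0.7001i, |z|^2 = 0.5017
Iter 6: z = -0.4024 + -0.4387i, |z|^2 = 0.3544
Iter 7: z = 0.0454 + -0.2369i, |z|^2 = 0.0582
Iter 8: z = 0.0219 + -0.6115i, |z|^2 = 0.3745
Iter 9: z = -0.2975 + -0.6168i, |z|^2 = 0.4690
Iter 10: z = -0.2160 + -0.2230i, |z|^2 = 0.0964

Answer: 11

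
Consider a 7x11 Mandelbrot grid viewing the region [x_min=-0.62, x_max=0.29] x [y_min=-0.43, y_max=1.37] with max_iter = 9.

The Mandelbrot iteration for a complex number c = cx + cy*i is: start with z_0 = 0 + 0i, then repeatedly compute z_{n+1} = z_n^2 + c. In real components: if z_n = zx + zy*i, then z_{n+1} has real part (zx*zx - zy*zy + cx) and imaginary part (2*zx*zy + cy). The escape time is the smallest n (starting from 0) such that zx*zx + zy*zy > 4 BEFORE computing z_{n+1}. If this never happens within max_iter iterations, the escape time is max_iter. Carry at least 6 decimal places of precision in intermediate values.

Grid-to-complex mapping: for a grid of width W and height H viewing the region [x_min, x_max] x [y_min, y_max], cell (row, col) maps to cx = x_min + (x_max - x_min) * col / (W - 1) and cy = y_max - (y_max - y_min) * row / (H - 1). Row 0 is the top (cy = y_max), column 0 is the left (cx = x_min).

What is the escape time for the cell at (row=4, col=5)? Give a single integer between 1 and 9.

Answer: 9

Derivation:
z_0 = 0 + 0i, c = 0.1383 + 0.6500i
Iter 1: z = 0.1383 + 0.6500i, |z|^2 = 0.4416
Iter 2: z = -0.2650 + 0.8298i, |z|^2 = 0.7589
Iter 3: z = -0.4800 + 0.2101i, |z|^2 = 0.2746
Iter 4: z = 0.3246 + 0.4482i, |z|^2 = 0.3063
Iter 5: z = 0.0428 + 0.9410i, |z|^2 = 0.8874
Iter 6: z = -0.7454 + 0.7305i, |z|^2 = 1.0892
Iter 7: z = 0.1602 + -0.4390i, |z|^2 = 0.2184
Iter 8: z = -0.0287 + 0.5093i, |z|^2 = 0.2602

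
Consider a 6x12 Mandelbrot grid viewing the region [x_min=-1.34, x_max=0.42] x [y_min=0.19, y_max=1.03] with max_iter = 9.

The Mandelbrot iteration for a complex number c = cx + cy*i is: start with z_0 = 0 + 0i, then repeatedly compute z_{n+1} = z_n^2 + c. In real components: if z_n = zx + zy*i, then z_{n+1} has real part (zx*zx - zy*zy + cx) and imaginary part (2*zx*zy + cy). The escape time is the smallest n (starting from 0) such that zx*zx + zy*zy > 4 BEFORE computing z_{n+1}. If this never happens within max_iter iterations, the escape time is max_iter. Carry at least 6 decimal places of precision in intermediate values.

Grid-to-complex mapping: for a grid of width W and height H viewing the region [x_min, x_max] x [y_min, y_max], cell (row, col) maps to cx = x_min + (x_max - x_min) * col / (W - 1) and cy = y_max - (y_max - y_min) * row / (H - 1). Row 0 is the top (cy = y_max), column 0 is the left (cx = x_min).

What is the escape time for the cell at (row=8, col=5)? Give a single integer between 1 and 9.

Answer: 8

Derivation:
z_0 = 0 + 0i, c = 0.4200 + 0.4191i
Iter 1: z = 0.4200 + 0.4191i, |z|^2 = 0.3520
Iter 2: z = 0.4208 + 0.7711i, |z|^2 = 0.7717
Iter 3: z = 0.0024 + 1.0680i, |z|^2 = 1.1407
Iter 4: z = -0.7206 + 0.4242i, |z|^2 = 0.6993
Iter 5: z = 0.7594 + -0.1923i, |z|^2 = 0.6136
Iter 6: z = 0.9596 + 0.1270i, |z|^2 = 0.9370
Iter 7: z = 1.3248 + 0.6628i, |z|^2 = 2.1943
Iter 8: z = 1.7358 + 2.1752i, |z|^2 = 7.7444
Escaped at iteration 8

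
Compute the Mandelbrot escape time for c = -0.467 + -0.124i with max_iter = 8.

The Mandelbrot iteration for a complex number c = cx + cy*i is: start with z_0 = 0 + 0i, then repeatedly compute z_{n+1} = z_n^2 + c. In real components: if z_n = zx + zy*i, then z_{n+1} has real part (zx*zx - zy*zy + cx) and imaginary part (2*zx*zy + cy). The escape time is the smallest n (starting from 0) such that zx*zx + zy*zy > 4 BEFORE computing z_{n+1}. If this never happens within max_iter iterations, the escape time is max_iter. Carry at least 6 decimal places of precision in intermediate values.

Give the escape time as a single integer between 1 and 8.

Answer: 8

Derivation:
z_0 = 0 + 0i, c = -0.4670 + -0.1240i
Iter 1: z = -0.4670 + -0.1240i, |z|^2 = 0.2335
Iter 2: z = -0.2643 + -0.0082i, |z|^2 = 0.0699
Iter 3: z = -0.3972 + -0.1197i, |z|^2 = 0.1721
Iter 4: z = -0.3235 + -0.0289i, |z|^2 = 0.1055
Iter 5: z = -0.3632 + -0.1053i, |z|^2 = 0.1430
Iter 6: z = -0.3462 + -0.0475i, |z|^2 = 0.1221
Iter 7: z = -0.3494 + -0.0911i, |z|^2 = 0.1304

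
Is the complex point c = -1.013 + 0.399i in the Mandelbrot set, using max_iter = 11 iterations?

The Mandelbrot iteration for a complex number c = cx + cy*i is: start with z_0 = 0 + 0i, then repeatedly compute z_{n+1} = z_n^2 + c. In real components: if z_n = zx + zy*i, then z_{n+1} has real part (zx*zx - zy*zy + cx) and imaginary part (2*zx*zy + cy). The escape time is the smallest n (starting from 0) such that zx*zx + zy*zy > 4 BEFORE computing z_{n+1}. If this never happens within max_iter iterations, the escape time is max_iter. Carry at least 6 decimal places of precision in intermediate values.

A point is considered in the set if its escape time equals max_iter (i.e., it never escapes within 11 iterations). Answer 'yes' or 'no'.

Answer: no

Derivation:
z_0 = 0 + 0i, c = -1.0130 + 0.3990i
Iter 1: z = -1.0130 + 0.3990i, |z|^2 = 1.1854
Iter 2: z = -0.1460 + -0.4094i, |z|^2 = 0.1889
Iter 3: z = -1.1593 + 0.5186i, |z|^2 = 1.6128
Iter 4: z = 0.0620 + -0.8033i, |z|^2 = 0.6491
Iter 5: z = -1.6545 + 0.2994i, |z|^2 = 2.8269
Iter 6: z = 1.6346 + -0.5918i, |z|^2 = 3.0220
Iter 7: z = 1.3086 + -1.5355i, |z|^2 = 4.0703
Escaped at iteration 7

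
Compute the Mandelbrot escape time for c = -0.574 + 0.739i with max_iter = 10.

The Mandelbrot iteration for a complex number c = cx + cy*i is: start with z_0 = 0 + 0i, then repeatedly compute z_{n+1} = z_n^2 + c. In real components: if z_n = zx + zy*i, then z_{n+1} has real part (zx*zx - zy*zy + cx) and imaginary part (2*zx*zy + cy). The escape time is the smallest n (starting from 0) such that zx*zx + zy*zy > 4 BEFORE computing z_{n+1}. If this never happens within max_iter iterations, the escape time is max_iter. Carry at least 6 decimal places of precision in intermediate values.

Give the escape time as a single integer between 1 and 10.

z_0 = 0 + 0i, c = -0.5740 + 0.7390i
Iter 1: z = -0.5740 + 0.7390i, |z|^2 = 0.8756
Iter 2: z = -0.7906 + -0.1094i, |z|^2 = 0.6371
Iter 3: z = 0.0392 + 0.9119i, |z|^2 = 0.8332
Iter 4: z = -1.4041 + 0.8104i, |z|^2 = 2.6283
Iter 5: z = 0.7408 + -1.5368i, |z|^2 = 2.9106
Iter 6: z = -2.3872 + -1.5379i, |z|^2 = 8.0636
Escaped at iteration 6

Answer: 6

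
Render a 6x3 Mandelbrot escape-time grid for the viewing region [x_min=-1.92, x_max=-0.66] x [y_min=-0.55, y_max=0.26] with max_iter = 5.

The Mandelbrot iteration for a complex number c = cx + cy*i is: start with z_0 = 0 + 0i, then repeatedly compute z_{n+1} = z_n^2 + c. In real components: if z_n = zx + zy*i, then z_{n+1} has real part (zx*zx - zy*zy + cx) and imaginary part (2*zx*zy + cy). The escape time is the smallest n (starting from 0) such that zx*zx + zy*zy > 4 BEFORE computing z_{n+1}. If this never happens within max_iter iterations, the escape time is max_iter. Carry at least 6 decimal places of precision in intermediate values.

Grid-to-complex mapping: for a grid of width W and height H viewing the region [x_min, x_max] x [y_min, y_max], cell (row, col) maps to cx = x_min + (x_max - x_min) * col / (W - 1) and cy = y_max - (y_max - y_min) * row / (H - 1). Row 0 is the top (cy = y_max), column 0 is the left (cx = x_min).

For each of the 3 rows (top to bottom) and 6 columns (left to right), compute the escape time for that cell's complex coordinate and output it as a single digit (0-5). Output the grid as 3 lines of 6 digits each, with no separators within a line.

(row=0, col=0): c = -1.9200 + 0.2600i → escape time 3
(row=0, col=1): c = -1.6680 + 0.2600i → escape time 4
(row=0, col=2): c = -1.4160 + 0.2600i → escape time 5
(row=0, col=3): c = -1.1640 + 0.2600i → escape time 5
(row=0, col=4): c = -0.9120 + 0.2600i → escape time 5
(row=0, col=5): c = -0.6600 + 0.2600i → escape time 5
(row=1, col=0): c = -1.9200 + -0.1450i → escape time 4
(row=1, col=1): c = -1.6680 + -0.1450i → escape time 5
(row=1, col=2): c = -1.4160 + -0.1450i → escape time 5
(row=1, col=3): c = -1.1640 + -0.1450i → escape time 5
(row=1, col=4): c = -0.9120 + -0.1450i → escape time 5
(row=1, col=5): c = -0.6600 + -0.1450i → escape time 5
(row=2, col=0): c = -1.9200 + -0.5500i → escape time 2
(row=2, col=1): c = -1.6680 + -0.5500i → escape time 3
(row=2, col=2): c = -1.4160 + -0.5500i → escape time 3
(row=2, col=3): c = -1.1640 + -0.5500i → escape time 4
(row=2, col=4): c = -0.9120 + -0.5500i → escape time 5
(row=2, col=5): c = -0.6600 + -0.5500i → escape time 5

Answer: 345555
455555
233455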